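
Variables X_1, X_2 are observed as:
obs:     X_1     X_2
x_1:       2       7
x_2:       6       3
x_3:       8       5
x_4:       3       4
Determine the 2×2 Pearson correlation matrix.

Step 1 — column means:
  mean(X_1) = (2 + 6 + 8 + 3) / 4 = 19/4 = 4.75
  mean(X_2) = (7 + 3 + 5 + 4) / 4 = 19/4 = 4.75

Step 2 — sample variances and covariances s[i,j] = (1/(n-1)) · Σ_k (x_{k,i} - mean_i) · (x_{k,j} - mean_j), with n-1 = 3:
  s[X_1,X_1] = ((-2.75)·(-2.75) + (1.25)·(1.25) + (3.25)·(3.25) + (-1.75)·(-1.75)) / 3 = 22.75/3 = 7.5833
  s[X_1,X_2] = ((-2.75)·(2.25) + (1.25)·(-1.75) + (3.25)·(0.25) + (-1.75)·(-0.75)) / 3 = -6.25/3 = -2.0833
  s[X_2,X_2] = ((2.25)·(2.25) + (-1.75)·(-1.75) + (0.25)·(0.25) + (-0.75)·(-0.75)) / 3 = 8.75/3 = 2.9167
  Sample standard deviations s_i = √(s[i,i]):
  s(X_1) = √(7.5833) = 2.7538
  s(X_2) = √(2.9167) = 1.7078

Step 3 — r_{ij} = s_{ij} / (s_i · s_j):
  r[X_1,X_1] = 1 (diagonal).
  r[X_1,X_2] = -2.0833 / (2.7538 · 1.7078) = -2.0833 / 4.703 = -0.443
  r[X_2,X_2] = 1 (diagonal).

R is symmetric with unit diagonal. Assembling:

R = [[1, -0.443],
 [-0.443, 1]]


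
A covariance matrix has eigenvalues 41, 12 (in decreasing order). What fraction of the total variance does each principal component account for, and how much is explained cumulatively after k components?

Step 1 — total variance = trace(Sigma) = Σ λ_i = 41 + 12 = 53.

Step 2 — fraction explained by component i = λ_i / Σ λ:
  PC1: 41/53 = 0.7736
  PC2: 12/53 = 0.2264

Step 3 — cumulative fraction after k components = (λ_1 + ... + λ_k) / Σ λ:
  k = 1: 41/53 = 0.7736
  k = 2: (41 + 12)/53 = 53/53 = 1

Summary (fraction, with percent):

explained: PC1 0.7736 (77.36%), PC2 0.2264 (22.64%);  cumulative: 0.7736, 1


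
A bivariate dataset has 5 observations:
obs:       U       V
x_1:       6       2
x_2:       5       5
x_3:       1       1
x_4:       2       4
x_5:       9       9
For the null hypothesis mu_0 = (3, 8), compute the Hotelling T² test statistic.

Step 1 — sample mean vector:
  mean(U) = (6 + 5 + 1 + 2 + 9) / 5 = 23/5 = 4.6
  mean(V) = (2 + 5 + 1 + 4 + 9) / 5 = 21/5 = 4.2
  x̄ = (4.6, 4.2),  deviation x̄ - mu_0 = (4.6, 4.2) - (3, 8) = (1.6, -3.8).

Step 2 — sample covariance matrix, S[i,j] = (1/(n-1)) · Σ_k (x_{k,i} - mean_i) · (x_{k,j} - mean_j), divisor n-1 = 4:
  S[U,U] = ((1.4)·(1.4) + (0.4)·(0.4) + (-3.6)·(-3.6) + (-2.6)·(-2.6) + (4.4)·(4.4)) / 4 = 41.2/4 = 10.3
  S[U,V] = ((1.4)·(-2.2) + (0.4)·(0.8) + (-3.6)·(-3.2) + (-2.6)·(-0.2) + (4.4)·(4.8)) / 4 = 30.4/4 = 7.6
  S[V,V] = ((-2.2)·(-2.2) + (0.8)·(0.8) + (-3.2)·(-3.2) + (-0.2)·(-0.2) + (4.8)·(4.8)) / 4 = 38.8/4 = 9.7
  S = [[10.3, 7.6],
 [7.6, 9.7]].

Step 3 — invert S. det(S) = 10.3·9.7 - (7.6)² = 42.15.
  S^{-1} = (1/det) · [[d, -b], [-b, a]] = [[0.2301, -0.1803],
 [-0.1803, 0.2444]].

Step 4 — quadratic form (x̄ - mu_0)^T · S^{-1} · (x̄ - mu_0):
  S^{-1} · (x̄ - mu_0) = (1.0534, -1.2171),
  (x̄ - mu_0)^T · [...] = (1.6)·(1.0534) + (-3.8)·(-1.2171) = 6.3103.

Step 5 — scale by n: T² = 5 · 6.3103 = 31.5516.

T² ≈ 31.5516


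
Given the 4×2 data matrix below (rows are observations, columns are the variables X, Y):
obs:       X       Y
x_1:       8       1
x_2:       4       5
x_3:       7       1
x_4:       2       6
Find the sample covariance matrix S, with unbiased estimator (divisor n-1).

Step 1 — column means:
  mean(X) = (8 + 4 + 7 + 2) / 4 = 21/4 = 5.25
  mean(Y) = (1 + 5 + 1 + 6) / 4 = 13/4 = 3.25

Step 2 — sample covariance S[i,j] = (1/(n-1)) · Σ_k (x_{k,i} - mean_i) · (x_{k,j} - mean_j), with n-1 = 3.
  S[X,X] = ((2.75)·(2.75) + (-1.25)·(-1.25) + (1.75)·(1.75) + (-3.25)·(-3.25)) / 3 = 22.75/3 = 7.5833
  S[X,Y] = ((2.75)·(-2.25) + (-1.25)·(1.75) + (1.75)·(-2.25) + (-3.25)·(2.75)) / 3 = -21.25/3 = -7.0833
  S[Y,Y] = ((-2.25)·(-2.25) + (1.75)·(1.75) + (-2.25)·(-2.25) + (2.75)·(2.75)) / 3 = 20.75/3 = 6.9167

S is symmetric (S[j,i] = S[i,j]). Assembling:

S = [[7.5833, -7.0833],
 [-7.0833, 6.9167]]


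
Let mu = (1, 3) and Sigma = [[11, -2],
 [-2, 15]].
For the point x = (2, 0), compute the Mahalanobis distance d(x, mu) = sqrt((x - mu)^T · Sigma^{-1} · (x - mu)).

Step 1 — centre the observation: (x - mu) = (1, -3).

Step 2 — invert Sigma. det(Sigma) = 11·15 - (-2)² = 161.
  Sigma^{-1} = (1/det) · [[d, -b], [-b, a]] = [[0.0932, 0.0124],
 [0.0124, 0.0683]].

Step 3 — form the quadratic (x - mu)^T · Sigma^{-1} · (x - mu):
  Sigma^{-1} · (x - mu) = (0.0559, -0.1925).
  (x - mu)^T · [Sigma^{-1} · (x - mu)] = (1)·(0.0559) + (-3)·(-0.1925) = 0.6335.

Step 4 — take square root: d = √(0.6335) ≈ 0.796.

d(x, mu) = √(0.6335) ≈ 0.796


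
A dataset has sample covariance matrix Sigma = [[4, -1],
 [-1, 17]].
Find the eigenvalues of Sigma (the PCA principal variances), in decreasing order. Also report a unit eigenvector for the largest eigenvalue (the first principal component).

Step 1 — characteristic polynomial of 2×2 Sigma:
  det(Sigma - λI) = λ² - trace · λ + det = 0.
  trace = 4 + 17 = 21, det = 4·17 - (-1)² = 67.
Step 2 — discriminant:
  Δ = trace² - 4·det = 441 - 268 = 173.
Step 3 — eigenvalues:
  λ = (trace ± √Δ)/2 = (21 ± 13.1529)/2,
  λ_1 = 17.0765,  λ_2 = 3.9235.

Step 4 — unit eigenvector for λ_1: solve (Sigma - λ_1 I)v = 0. First row:
  (4 - 17.0765)·v_x + (-1)·v_y = 0, i.e. (-13.0765)·v_x + (-1)·v_y = 0,
  so v ∝ (b, λ_1 - a) = (-1, 13.0765); multiply by -1 so the first entry is positive: u = (1, -13.0765).
  ||u|| = √((1)² + (-13.0765)²) = √(171.9942) ≈ 13.1147,
  v_1 = u/||u|| ≈ (0.0763, -0.9971) (||v_1|| = 1).

λ_1 = 17.0765,  λ_2 = 3.9235;  v_1 ≈ (0.0763, -0.9971)


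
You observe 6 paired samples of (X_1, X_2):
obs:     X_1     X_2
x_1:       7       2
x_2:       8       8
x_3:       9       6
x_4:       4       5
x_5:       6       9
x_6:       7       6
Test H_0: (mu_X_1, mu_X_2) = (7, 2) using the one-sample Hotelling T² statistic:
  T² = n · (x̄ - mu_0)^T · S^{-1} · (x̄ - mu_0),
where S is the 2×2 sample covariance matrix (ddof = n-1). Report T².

Step 1 — sample mean vector:
  mean(X_1) = (7 + 8 + 9 + 4 + 6 + 7) / 6 = 41/6 = 6.8333
  mean(X_2) = (2 + 8 + 6 + 5 + 9 + 6) / 6 = 36/6 = 6
  x̄ = (6.8333, 6),  deviation x̄ - mu_0 = (6.8333, 6) - (7, 2) = (-0.1667, 4).

Step 2 — sample covariance matrix, S[i,j] = (1/(n-1)) · Σ_k (x_{k,i} - mean_i) · (x_{k,j} - mean_j), divisor n-1 = 5:
  S[X_1,X_1] = ((0.1667)·(0.1667) + (1.1667)·(1.1667) + (2.1667)·(2.1667) + (-2.8333)·(-2.8333) + (-0.8333)·(-0.8333) + (0.1667)·(0.1667)) / 5 = 14.8333/5 = 2.9667
  S[X_1,X_2] = ((0.1667)·(-4) + (1.1667)·(2) + (2.1667)·(0) + (-2.8333)·(-1) + (-0.8333)·(3) + (0.1667)·(0)) / 5 = 2/5 = 0.4
  S[X_2,X_2] = ((-4)·(-4) + (2)·(2) + (0)·(0) + (-1)·(-1) + (3)·(3) + (0)·(0)) / 5 = 30/5 = 6
  S = [[2.9667, 0.4],
 [0.4, 6]].

Step 3 — invert S. det(S) = 2.9667·6 - (0.4)² = 17.64.
  S^{-1} = (1/det) · [[d, -b], [-b, a]] = [[0.3401, -0.0227],
 [-0.0227, 0.1682]].

Step 4 — quadratic form (x̄ - mu_0)^T · S^{-1} · (x̄ - mu_0):
  S^{-1} · (x̄ - mu_0) = (-0.1474, 0.6765),
  (x̄ - mu_0)^T · [...] = (-0.1667)·(-0.1474) + (4)·(0.6765) = 2.7305.

Step 5 — scale by n: T² = 6 · 2.7305 = 16.3832.

T² ≈ 16.3832


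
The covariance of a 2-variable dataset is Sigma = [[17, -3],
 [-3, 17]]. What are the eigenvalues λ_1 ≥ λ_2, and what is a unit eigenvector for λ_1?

Step 1 — characteristic polynomial of 2×2 Sigma:
  det(Sigma - λI) = λ² - trace · λ + det = 0.
  trace = 17 + 17 = 34, det = 17·17 - (-3)² = 280.
Step 2 — discriminant:
  Δ = trace² - 4·det = 1156 - 1120 = 36.
Step 3 — eigenvalues:
  λ = (trace ± √Δ)/2 = (34 ± 6)/2,
  λ_1 = 20,  λ_2 = 14.

Step 4 — unit eigenvector for λ_1: solve (Sigma - λ_1 I)v = 0. First row:
  (17 - 20)·v_x + (-3)·v_y = 0, i.e. (-3)·v_x + (-3)·v_y = 0,
  so v ∝ (b, λ_1 - a) = (-3, 3); multiply by -1 so the first entry is positive: u = (3, -3).
  ||u|| = √((3)² + (-3)²) = √(18) ≈ 4.2426,
  v_1 = u/||u|| ≈ (0.7071, -0.7071) (||v_1|| = 1).

λ_1 = 20,  λ_2 = 14;  v_1 ≈ (0.7071, -0.7071)


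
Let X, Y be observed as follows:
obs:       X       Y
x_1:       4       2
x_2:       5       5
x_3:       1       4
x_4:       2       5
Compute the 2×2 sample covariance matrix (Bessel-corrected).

Step 1 — column means:
  mean(X) = (4 + 5 + 1 + 2) / 4 = 12/4 = 3
  mean(Y) = (2 + 5 + 4 + 5) / 4 = 16/4 = 4

Step 2 — sample covariance S[i,j] = (1/(n-1)) · Σ_k (x_{k,i} - mean_i) · (x_{k,j} - mean_j), with n-1 = 3.
  S[X,X] = ((1)·(1) + (2)·(2) + (-2)·(-2) + (-1)·(-1)) / 3 = 10/3 = 3.3333
  S[X,Y] = ((1)·(-2) + (2)·(1) + (-2)·(0) + (-1)·(1)) / 3 = -1/3 = -0.3333
  S[Y,Y] = ((-2)·(-2) + (1)·(1) + (0)·(0) + (1)·(1)) / 3 = 6/3 = 2

S is symmetric (S[j,i] = S[i,j]). Assembling:

S = [[3.3333, -0.3333],
 [-0.3333, 2]]


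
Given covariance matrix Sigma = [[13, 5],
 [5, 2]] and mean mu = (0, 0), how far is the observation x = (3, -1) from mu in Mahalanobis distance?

Step 1 — centre the observation: (x - mu) = (3, -1).

Step 2 — invert Sigma. det(Sigma) = 13·2 - (5)² = 1.
  Sigma^{-1} = (1/det) · [[d, -b], [-b, a]] = [[2, -5],
 [-5, 13]].

Step 3 — form the quadratic (x - mu)^T · Sigma^{-1} · (x - mu):
  Sigma^{-1} · (x - mu) = (11, -28).
  (x - mu)^T · [Sigma^{-1} · (x - mu)] = (3)·(11) + (-1)·(-28) = 61.

Step 4 — take square root: d = √(61) ≈ 7.8102.

d(x, mu) = √(61) ≈ 7.8102


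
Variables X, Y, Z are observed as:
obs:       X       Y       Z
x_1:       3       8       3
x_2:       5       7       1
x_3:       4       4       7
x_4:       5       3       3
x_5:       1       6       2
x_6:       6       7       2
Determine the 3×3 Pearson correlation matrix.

Step 1 — column means:
  mean(X) = (3 + 5 + 4 + 5 + 1 + 6) / 6 = 24/6 = 4
  mean(Y) = (8 + 7 + 4 + 3 + 6 + 7) / 6 = 35/6 = 5.8333
  mean(Z) = (3 + 1 + 7 + 3 + 2 + 2) / 6 = 18/6 = 3

Step 2 — sample variances and covariances s[i,j] = (1/(n-1)) · Σ_k (x_{k,i} - mean_i) · (x_{k,j} - mean_j), with n-1 = 5:
  s[X,X] = ((-1)·(-1) + (1)·(1) + (0)·(0) + (1)·(1) + (-3)·(-3) + (2)·(2)) / 5 = 16/5 = 3.2
  s[X,Y] = ((-1)·(2.1667) + (1)·(1.1667) + (0)·(-1.8333) + (1)·(-2.8333) + (-3)·(0.1667) + (2)·(1.1667)) / 5 = -2/5 = -0.4
  s[X,Z] = ((-1)·(0) + (1)·(-2) + (0)·(4) + (1)·(0) + (-3)·(-1) + (2)·(-1)) / 5 = -1/5 = -0.2
  s[Y,Y] = ((2.1667)·(2.1667) + (1.1667)·(1.1667) + (-1.8333)·(-1.8333) + (-2.8333)·(-2.8333) + (0.1667)·(0.1667) + (1.1667)·(1.1667)) / 5 = 18.8333/5 = 3.7667
  s[Y,Z] = ((2.1667)·(0) + (1.1667)·(-2) + (-1.8333)·(4) + (-2.8333)·(0) + (0.1667)·(-1) + (1.1667)·(-1)) / 5 = -11/5 = -2.2
  s[Z,Z] = ((0)·(0) + (-2)·(-2) + (4)·(4) + (0)·(0) + (-1)·(-1) + (-1)·(-1)) / 5 = 22/5 = 4.4
  Sample standard deviations s_i = √(s[i,i]):
  s(X) = √(3.2) = 1.7889
  s(Y) = √(3.7667) = 1.9408
  s(Z) = √(4.4) = 2.0976

Step 3 — r_{ij} = s_{ij} / (s_i · s_j):
  r[X,X] = 1 (diagonal).
  r[X,Y] = -0.4 / (1.7889 · 1.9408) = -0.4 / 3.4718 = -0.1152
  r[X,Z] = -0.2 / (1.7889 · 2.0976) = -0.2 / 3.7523 = -0.0533
  r[Y,Y] = 1 (diagonal).
  r[Y,Z] = -2.2 / (1.9408 · 2.0976) = -2.2 / 4.071 = -0.5404
  r[Z,Z] = 1 (diagonal).

R is symmetric with unit diagonal. Assembling:

R = [[1, -0.1152, -0.0533],
 [-0.1152, 1, -0.5404],
 [-0.0533, -0.5404, 1]]


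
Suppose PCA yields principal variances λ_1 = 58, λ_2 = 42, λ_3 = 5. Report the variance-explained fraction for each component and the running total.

Step 1 — total variance = trace(Sigma) = Σ λ_i = 58 + 42 + 5 = 105.

Step 2 — fraction explained by component i = λ_i / Σ λ:
  PC1: 58/105 = 0.5524
  PC2: 42/105 = 0.4
  PC3: 5/105 = 0.0476

Step 3 — cumulative fraction after k components = (λ_1 + ... + λ_k) / Σ λ:
  k = 1: 58/105 = 0.5524
  k = 2: (58 + 42)/105 = 100/105 = 0.9524
  k = 3: (58 + 42 + 5)/105 = 105/105 = 1

Summary (fraction, with percent):

explained: PC1 0.5524 (55.24%), PC2 0.4 (40%), PC3 0.0476 (4.76%);  cumulative: 0.5524, 0.9524, 1


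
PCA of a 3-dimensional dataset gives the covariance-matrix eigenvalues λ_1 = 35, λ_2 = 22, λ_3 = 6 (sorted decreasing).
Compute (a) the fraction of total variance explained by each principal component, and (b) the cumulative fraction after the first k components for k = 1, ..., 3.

Step 1 — total variance = trace(Sigma) = Σ λ_i = 35 + 22 + 6 = 63.

Step 2 — fraction explained by component i = λ_i / Σ λ:
  PC1: 35/63 = 0.5556
  PC2: 22/63 = 0.3492
  PC3: 6/63 = 0.0952

Step 3 — cumulative fraction after k components = (λ_1 + ... + λ_k) / Σ λ:
  k = 1: 35/63 = 0.5556
  k = 2: (35 + 22)/63 = 57/63 = 0.9048
  k = 3: (35 + 22 + 6)/63 = 63/63 = 1

Summary (fraction, with percent):

explained: PC1 0.5556 (55.56%), PC2 0.3492 (34.92%), PC3 0.0952 (9.52%);  cumulative: 0.5556, 0.9048, 1


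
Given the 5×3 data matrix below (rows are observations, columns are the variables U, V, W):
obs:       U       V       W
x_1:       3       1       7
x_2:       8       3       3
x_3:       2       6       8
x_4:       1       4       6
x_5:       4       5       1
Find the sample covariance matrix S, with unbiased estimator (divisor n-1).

Step 1 — column means:
  mean(U) = (3 + 8 + 2 + 1 + 4) / 5 = 18/5 = 3.6
  mean(V) = (1 + 3 + 6 + 4 + 5) / 5 = 19/5 = 3.8
  mean(W) = (7 + 3 + 8 + 6 + 1) / 5 = 25/5 = 5

Step 2 — sample covariance S[i,j] = (1/(n-1)) · Σ_k (x_{k,i} - mean_i) · (x_{k,j} - mean_j), with n-1 = 4.
  S[U,U] = ((-0.6)·(-0.6) + (4.4)·(4.4) + (-1.6)·(-1.6) + (-2.6)·(-2.6) + (0.4)·(0.4)) / 4 = 29.2/4 = 7.3
  S[U,V] = ((-0.6)·(-2.8) + (4.4)·(-0.8) + (-1.6)·(2.2) + (-2.6)·(0.2) + (0.4)·(1.2)) / 4 = -5.4/4 = -1.35
  S[U,W] = ((-0.6)·(2) + (4.4)·(-2) + (-1.6)·(3) + (-2.6)·(1) + (0.4)·(-4)) / 4 = -19/4 = -4.75
  S[V,V] = ((-2.8)·(-2.8) + (-0.8)·(-0.8) + (2.2)·(2.2) + (0.2)·(0.2) + (1.2)·(1.2)) / 4 = 14.8/4 = 3.7
  S[V,W] = ((-2.8)·(2) + (-0.8)·(-2) + (2.2)·(3) + (0.2)·(1) + (1.2)·(-4)) / 4 = -2/4 = -0.5
  S[W,W] = ((2)·(2) + (-2)·(-2) + (3)·(3) + (1)·(1) + (-4)·(-4)) / 4 = 34/4 = 8.5

S is symmetric (S[j,i] = S[i,j]). Assembling:

S = [[7.3, -1.35, -4.75],
 [-1.35, 3.7, -0.5],
 [-4.75, -0.5, 8.5]]


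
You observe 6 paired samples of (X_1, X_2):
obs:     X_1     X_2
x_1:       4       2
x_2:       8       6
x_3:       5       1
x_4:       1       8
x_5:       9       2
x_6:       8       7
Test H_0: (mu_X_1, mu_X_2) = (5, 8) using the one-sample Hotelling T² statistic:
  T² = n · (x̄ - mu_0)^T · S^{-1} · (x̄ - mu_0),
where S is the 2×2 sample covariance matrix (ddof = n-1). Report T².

Step 1 — sample mean vector:
  mean(X_1) = (4 + 8 + 5 + 1 + 9 + 8) / 6 = 35/6 = 5.8333
  mean(X_2) = (2 + 6 + 1 + 8 + 2 + 7) / 6 = 26/6 = 4.3333
  x̄ = (5.8333, 4.3333),  deviation x̄ - mu_0 = (5.8333, 4.3333) - (5, 8) = (0.8333, -3.6667).

Step 2 — sample covariance matrix, S[i,j] = (1/(n-1)) · Σ_k (x_{k,i} - mean_i) · (x_{k,j} - mean_j), divisor n-1 = 5:
  S[X_1,X_1] = ((-1.8333)·(-1.8333) + (2.1667)·(2.1667) + (-0.8333)·(-0.8333) + (-4.8333)·(-4.8333) + (3.1667)·(3.1667) + (2.1667)·(2.1667)) / 5 = 46.8333/5 = 9.3667
  S[X_1,X_2] = ((-1.8333)·(-2.3333) + (2.1667)·(1.6667) + (-0.8333)·(-3.3333) + (-4.8333)·(3.6667) + (3.1667)·(-2.3333) + (2.1667)·(2.6667)) / 5 = -8.6667/5 = -1.7333
  S[X_2,X_2] = ((-2.3333)·(-2.3333) + (1.6667)·(1.6667) + (-3.3333)·(-3.3333) + (3.6667)·(3.6667) + (-2.3333)·(-2.3333) + (2.6667)·(2.6667)) / 5 = 45.3333/5 = 9.0667
  S = [[9.3667, -1.7333],
 [-1.7333, 9.0667]].

Step 3 — invert S. det(S) = 9.3667·9.0667 - (-1.7333)² = 81.92.
  S^{-1} = (1/det) · [[d, -b], [-b, a]] = [[0.1107, 0.0212],
 [0.0212, 0.1143]].

Step 4 — quadratic form (x̄ - mu_0)^T · S^{-1} · (x̄ - mu_0):
  S^{-1} · (x̄ - mu_0) = (0.0146, -0.4016),
  (x̄ - mu_0)^T · [...] = (0.8333)·(0.0146) + (-3.6667)·(-0.4016) = 1.4848.

Step 5 — scale by n: T² = 6 · 1.4848 = 8.9087.

T² ≈ 8.9087


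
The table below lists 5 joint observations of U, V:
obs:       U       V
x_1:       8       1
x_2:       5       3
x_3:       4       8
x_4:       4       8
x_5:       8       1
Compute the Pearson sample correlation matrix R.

Step 1 — column means:
  mean(U) = (8 + 5 + 4 + 4 + 8) / 5 = 29/5 = 5.8
  mean(V) = (1 + 3 + 8 + 8 + 1) / 5 = 21/5 = 4.2

Step 2 — sample variances and covariances s[i,j] = (1/(n-1)) · Σ_k (x_{k,i} - mean_i) · (x_{k,j} - mean_j), with n-1 = 4:
  s[U,U] = ((2.2)·(2.2) + (-0.8)·(-0.8) + (-1.8)·(-1.8) + (-1.8)·(-1.8) + (2.2)·(2.2)) / 4 = 16.8/4 = 4.2
  s[U,V] = ((2.2)·(-3.2) + (-0.8)·(-1.2) + (-1.8)·(3.8) + (-1.8)·(3.8) + (2.2)·(-3.2)) / 4 = -26.8/4 = -6.7
  s[V,V] = ((-3.2)·(-3.2) + (-1.2)·(-1.2) + (3.8)·(3.8) + (3.8)·(3.8) + (-3.2)·(-3.2)) / 4 = 50.8/4 = 12.7
  Sample standard deviations s_i = √(s[i,i]):
  s(U) = √(4.2) = 2.0494
  s(V) = √(12.7) = 3.5637

Step 3 — r_{ij} = s_{ij} / (s_i · s_j):
  r[U,U] = 1 (diagonal).
  r[U,V] = -6.7 / (2.0494 · 3.5637) = -6.7 / 7.3034 = -0.9174
  r[V,V] = 1 (diagonal).

R is symmetric with unit diagonal. Assembling:

R = [[1, -0.9174],
 [-0.9174, 1]]


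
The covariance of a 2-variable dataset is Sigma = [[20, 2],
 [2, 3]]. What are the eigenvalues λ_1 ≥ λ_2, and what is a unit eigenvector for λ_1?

Step 1 — characteristic polynomial of 2×2 Sigma:
  det(Sigma - λI) = λ² - trace · λ + det = 0.
  trace = 20 + 3 = 23, det = 20·3 - (2)² = 56.
Step 2 — discriminant:
  Δ = trace² - 4·det = 529 - 224 = 305.
Step 3 — eigenvalues:
  λ = (trace ± √Δ)/2 = (23 ± 17.4642)/2,
  λ_1 = 20.2321,  λ_2 = 2.7679.

Step 4 — unit eigenvector for λ_1: solve (Sigma - λ_1 I)v = 0. First row:
  (20 - 20.2321)·v_x + (2)·v_y = 0, i.e. (-0.2321)·v_x + (2)·v_y = 0,
  so v ∝ (b, λ_1 - a) = (2, 0.2321) = u.
  ||u|| = √((2)² + (0.2321)²) = √(4.0539) ≈ 2.0134,
  v_1 = u/||u|| ≈ (0.9933, 0.1153) (||v_1|| = 1).

λ_1 = 20.2321,  λ_2 = 2.7679;  v_1 ≈ (0.9933, 0.1153)


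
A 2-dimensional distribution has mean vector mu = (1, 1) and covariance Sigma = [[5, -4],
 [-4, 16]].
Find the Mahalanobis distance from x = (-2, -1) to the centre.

Step 1 — centre the observation: (x - mu) = (-3, -2).

Step 2 — invert Sigma. det(Sigma) = 5·16 - (-4)² = 64.
  Sigma^{-1} = (1/det) · [[d, -b], [-b, a]] = [[0.25, 0.0625],
 [0.0625, 0.0781]].

Step 3 — form the quadratic (x - mu)^T · Sigma^{-1} · (x - mu):
  Sigma^{-1} · (x - mu) = (-0.875, -0.3438).
  (x - mu)^T · [Sigma^{-1} · (x - mu)] = (-3)·(-0.875) + (-2)·(-0.3438) = 3.3125.

Step 4 — take square root: d = √(3.3125) ≈ 1.82.

d(x, mu) = √(3.3125) ≈ 1.82


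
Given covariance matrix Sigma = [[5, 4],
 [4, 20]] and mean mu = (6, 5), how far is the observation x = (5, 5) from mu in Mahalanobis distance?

Step 1 — centre the observation: (x - mu) = (-1, 0).

Step 2 — invert Sigma. det(Sigma) = 5·20 - (4)² = 84.
  Sigma^{-1} = (1/det) · [[d, -b], [-b, a]] = [[0.2381, -0.0476],
 [-0.0476, 0.0595]].

Step 3 — form the quadratic (x - mu)^T · Sigma^{-1} · (x - mu):
  Sigma^{-1} · (x - mu) = (-0.2381, 0.0476).
  (x - mu)^T · [Sigma^{-1} · (x - mu)] = (-1)·(-0.2381) + (0)·(0.0476) = 0.2381.

Step 4 — take square root: d = √(0.2381) ≈ 0.488.

d(x, mu) = √(0.2381) ≈ 0.488


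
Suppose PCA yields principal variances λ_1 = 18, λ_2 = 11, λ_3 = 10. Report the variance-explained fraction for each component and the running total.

Step 1 — total variance = trace(Sigma) = Σ λ_i = 18 + 11 + 10 = 39.

Step 2 — fraction explained by component i = λ_i / Σ λ:
  PC1: 18/39 = 0.4615
  PC2: 11/39 = 0.2821
  PC3: 10/39 = 0.2564

Step 3 — cumulative fraction after k components = (λ_1 + ... + λ_k) / Σ λ:
  k = 1: 18/39 = 0.4615
  k = 2: (18 + 11)/39 = 29/39 = 0.7436
  k = 3: (18 + 11 + 10)/39 = 39/39 = 1

Summary (fraction, with percent):

explained: PC1 0.4615 (46.15%), PC2 0.2821 (28.21%), PC3 0.2564 (25.64%);  cumulative: 0.4615, 0.7436, 1


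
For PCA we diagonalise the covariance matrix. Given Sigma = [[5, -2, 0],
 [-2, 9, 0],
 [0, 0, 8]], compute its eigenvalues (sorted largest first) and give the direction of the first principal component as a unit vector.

Step 1 — characteristic polynomial p(λ) = det(λI - Sigma) = λ³ - tr·λ² + c_1·λ - det, where tr = trace, c_1 = sum of the principal 2×2 minors, det = det(Sigma):
  tr = 5 + 9 + 8 = 22,
  c_1 = (5·9 - (-2)²) + (5·8 - (0)²) + (9·8 - (0)²) = 41 + 40 + 72 = 153,
  det = 5·(9·8 - (0)²) - (-2)·((-2)·8 - (0)·(0)) + (0)·((-2)·(0) - 9·(0)) = 5·(72) - (-2)·(-16) + (0)·(0) = 328.
  So p(λ) = λ³ - 22λ² + 153λ - 328.
Step 2 — look for an integer root (rational root theorem: any rational root is an integer divisor of 328). Testing λ = 8:
  p(8) = 512 - 1408 + 1224 - 328 = 0  ✓
  Dividing out (λ - 8): p(λ) = (λ - 8)(λ² - 14λ + 41).
Step 3 — remaining eigenvalues from the quadratic λ² - 14λ + 41 = 0:
  Δ = 14² - 4·41 = 196 - 164 = 32,  λ = (14 ± √32)/2 = (14 ± 5.6569)/2 ≈ 9.8284 or 4.1716.
  Sorted: λ_1 = 9.8284,  λ_2 = 8,  λ_3 = 4.1716  (check: sum = 22 = tr ✓).

Step 4 — unit eigenvector for λ_1 ≈ 9.8284: v spans the null space of (Sigma - λ_1 I), whose rows are
  r_1 = (-4.8284, -2, 0),  r_2 = (-2, -0.8284, 0),  r_3 = (0, 0, -1.8284).
  v is orthogonal to every row, so take v ∝ r_1 × r_3 = ((-2)·(-1.8284) - (0)·(0), (0)·(0) - (-4.8284)·(-1.8284), (-4.8284)·(0) - (-2)·(0)) ≈ (3.6569, -8.8284, 0).
  Let u = (3.6569, -8.8284, 0).
  ||u|| = √((3.6569)² + (-8.8284)² + (0)²) = √(91.3137) ≈ 9.5558,  v_1 = u/||u|| ≈ (0.3827, -0.9239, 0) (||v_1|| = 1).

λ_1 = 9.8284,  λ_2 = 8,  λ_3 = 4.1716;  v_1 ≈ (0.3827, -0.9239, 0)


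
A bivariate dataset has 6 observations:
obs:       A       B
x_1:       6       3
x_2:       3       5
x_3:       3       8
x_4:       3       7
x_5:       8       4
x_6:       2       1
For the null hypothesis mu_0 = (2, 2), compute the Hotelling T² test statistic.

Step 1 — sample mean vector:
  mean(A) = (6 + 3 + 3 + 3 + 8 + 2) / 6 = 25/6 = 4.1667
  mean(B) = (3 + 5 + 8 + 7 + 4 + 1) / 6 = 28/6 = 4.6667
  x̄ = (4.1667, 4.6667),  deviation x̄ - mu_0 = (4.1667, 4.6667) - (2, 2) = (2.1667, 2.6667).

Step 2 — sample covariance matrix, S[i,j] = (1/(n-1)) · Σ_k (x_{k,i} - mean_i) · (x_{k,j} - mean_j), divisor n-1 = 5:
  S[A,A] = ((1.8333)·(1.8333) + (-1.1667)·(-1.1667) + (-1.1667)·(-1.1667) + (-1.1667)·(-1.1667) + (3.8333)·(3.8333) + (-2.1667)·(-2.1667)) / 5 = 26.8333/5 = 5.3667
  S[A,B] = ((1.8333)·(-1.6667) + (-1.1667)·(0.3333) + (-1.1667)·(3.3333) + (-1.1667)·(2.3333) + (3.8333)·(-0.6667) + (-2.1667)·(-3.6667)) / 5 = -4.6667/5 = -0.9333
  S[B,B] = ((-1.6667)·(-1.6667) + (0.3333)·(0.3333) + (3.3333)·(3.3333) + (2.3333)·(2.3333) + (-0.6667)·(-0.6667) + (-3.6667)·(-3.6667)) / 5 = 33.3333/5 = 6.6667
  S = [[5.3667, -0.9333],
 [-0.9333, 6.6667]].

Step 3 — invert S. det(S) = 5.3667·6.6667 - (-0.9333)² = 34.9067.
  S^{-1} = (1/det) · [[d, -b], [-b, a]] = [[0.191, 0.0267],
 [0.0267, 0.1537]].

Step 4 — quadratic form (x̄ - mu_0)^T · S^{-1} · (x̄ - mu_0):
  S^{-1} · (x̄ - mu_0) = (0.4851, 0.4679),
  (x̄ - mu_0)^T · [...] = (2.1667)·(0.4851) + (2.6667)·(0.4679) = 2.2988.

Step 5 — scale by n: T² = 6 · 2.2988 = 13.793.

T² ≈ 13.793


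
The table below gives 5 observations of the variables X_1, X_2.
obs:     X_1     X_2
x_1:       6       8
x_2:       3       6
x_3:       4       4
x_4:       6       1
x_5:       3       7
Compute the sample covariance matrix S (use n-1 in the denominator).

Step 1 — column means:
  mean(X_1) = (6 + 3 + 4 + 6 + 3) / 5 = 22/5 = 4.4
  mean(X_2) = (8 + 6 + 4 + 1 + 7) / 5 = 26/5 = 5.2

Step 2 — sample covariance S[i,j] = (1/(n-1)) · Σ_k (x_{k,i} - mean_i) · (x_{k,j} - mean_j), with n-1 = 4.
  S[X_1,X_1] = ((1.6)·(1.6) + (-1.4)·(-1.4) + (-0.4)·(-0.4) + (1.6)·(1.6) + (-1.4)·(-1.4)) / 4 = 9.2/4 = 2.3
  S[X_1,X_2] = ((1.6)·(2.8) + (-1.4)·(0.8) + (-0.4)·(-1.2) + (1.6)·(-4.2) + (-1.4)·(1.8)) / 4 = -5.4/4 = -1.35
  S[X_2,X_2] = ((2.8)·(2.8) + (0.8)·(0.8) + (-1.2)·(-1.2) + (-4.2)·(-4.2) + (1.8)·(1.8)) / 4 = 30.8/4 = 7.7

S is symmetric (S[j,i] = S[i,j]). Assembling:

S = [[2.3, -1.35],
 [-1.35, 7.7]]


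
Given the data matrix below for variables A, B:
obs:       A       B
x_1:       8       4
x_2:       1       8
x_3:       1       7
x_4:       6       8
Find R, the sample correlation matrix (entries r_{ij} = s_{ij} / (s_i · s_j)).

Step 1 — column means:
  mean(A) = (8 + 1 + 1 + 6) / 4 = 16/4 = 4
  mean(B) = (4 + 8 + 7 + 8) / 4 = 27/4 = 6.75

Step 2 — sample variances and covariances s[i,j] = (1/(n-1)) · Σ_k (x_{k,i} - mean_i) · (x_{k,j} - mean_j), with n-1 = 3:
  s[A,A] = ((4)·(4) + (-3)·(-3) + (-3)·(-3) + (2)·(2)) / 3 = 38/3 = 12.6667
  s[A,B] = ((4)·(-2.75) + (-3)·(1.25) + (-3)·(0.25) + (2)·(1.25)) / 3 = -13/3 = -4.3333
  s[B,B] = ((-2.75)·(-2.75) + (1.25)·(1.25) + (0.25)·(0.25) + (1.25)·(1.25)) / 3 = 10.75/3 = 3.5833
  Sample standard deviations s_i = √(s[i,i]):
  s(A) = √(12.6667) = 3.559
  s(B) = √(3.5833) = 1.893

Step 3 — r_{ij} = s_{ij} / (s_i · s_j):
  r[A,A] = 1 (diagonal).
  r[A,B] = -4.3333 / (3.559 · 1.893) = -4.3333 / 6.7371 = -0.6432
  r[B,B] = 1 (diagonal).

R is symmetric with unit diagonal. Assembling:

R = [[1, -0.6432],
 [-0.6432, 1]]


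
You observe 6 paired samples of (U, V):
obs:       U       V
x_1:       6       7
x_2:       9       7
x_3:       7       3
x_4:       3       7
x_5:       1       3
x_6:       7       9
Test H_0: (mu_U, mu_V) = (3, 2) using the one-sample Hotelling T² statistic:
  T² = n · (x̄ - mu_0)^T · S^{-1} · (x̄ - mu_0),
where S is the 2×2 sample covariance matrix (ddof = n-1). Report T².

Step 1 — sample mean vector:
  mean(U) = (6 + 9 + 7 + 3 + 1 + 7) / 6 = 33/6 = 5.5
  mean(V) = (7 + 7 + 3 + 7 + 3 + 9) / 6 = 36/6 = 6
  x̄ = (5.5, 6),  deviation x̄ - mu_0 = (5.5, 6) - (3, 2) = (2.5, 4).

Step 2 — sample covariance matrix, S[i,j] = (1/(n-1)) · Σ_k (x_{k,i} - mean_i) · (x_{k,j} - mean_j), divisor n-1 = 5:
  S[U,U] = ((0.5)·(0.5) + (3.5)·(3.5) + (1.5)·(1.5) + (-2.5)·(-2.5) + (-4.5)·(-4.5) + (1.5)·(1.5)) / 5 = 43.5/5 = 8.7
  S[U,V] = ((0.5)·(1) + (3.5)·(1) + (1.5)·(-3) + (-2.5)·(1) + (-4.5)·(-3) + (1.5)·(3)) / 5 = 15/5 = 3
  S[V,V] = ((1)·(1) + (1)·(1) + (-3)·(-3) + (1)·(1) + (-3)·(-3) + (3)·(3)) / 5 = 30/5 = 6
  S = [[8.7, 3],
 [3, 6]].

Step 3 — invert S. det(S) = 8.7·6 - (3)² = 43.2.
  S^{-1} = (1/det) · [[d, -b], [-b, a]] = [[0.1389, -0.0694],
 [-0.0694, 0.2014]].

Step 4 — quadratic form (x̄ - mu_0)^T · S^{-1} · (x̄ - mu_0):
  S^{-1} · (x̄ - mu_0) = (0.0694, 0.6319),
  (x̄ - mu_0)^T · [...] = (2.5)·(0.0694) + (4)·(0.6319) = 2.7014.

Step 5 — scale by n: T² = 6 · 2.7014 = 16.2083.

T² ≈ 16.2083


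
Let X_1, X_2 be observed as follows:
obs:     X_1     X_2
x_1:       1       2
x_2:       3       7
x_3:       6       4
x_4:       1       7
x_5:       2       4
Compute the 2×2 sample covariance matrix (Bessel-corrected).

Step 1 — column means:
  mean(X_1) = (1 + 3 + 6 + 1 + 2) / 5 = 13/5 = 2.6
  mean(X_2) = (2 + 7 + 4 + 7 + 4) / 5 = 24/5 = 4.8

Step 2 — sample covariance S[i,j] = (1/(n-1)) · Σ_k (x_{k,i} - mean_i) · (x_{k,j} - mean_j), with n-1 = 4.
  S[X_1,X_1] = ((-1.6)·(-1.6) + (0.4)·(0.4) + (3.4)·(3.4) + (-1.6)·(-1.6) + (-0.6)·(-0.6)) / 4 = 17.2/4 = 4.3
  S[X_1,X_2] = ((-1.6)·(-2.8) + (0.4)·(2.2) + (3.4)·(-0.8) + (-1.6)·(2.2) + (-0.6)·(-0.8)) / 4 = -0.4/4 = -0.1
  S[X_2,X_2] = ((-2.8)·(-2.8) + (2.2)·(2.2) + (-0.8)·(-0.8) + (2.2)·(2.2) + (-0.8)·(-0.8)) / 4 = 18.8/4 = 4.7

S is symmetric (S[j,i] = S[i,j]). Assembling:

S = [[4.3, -0.1],
 [-0.1, 4.7]]


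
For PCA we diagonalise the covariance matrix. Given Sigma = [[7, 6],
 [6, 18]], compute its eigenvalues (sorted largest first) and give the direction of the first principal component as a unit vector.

Step 1 — characteristic polynomial of 2×2 Sigma:
  det(Sigma - λI) = λ² - trace · λ + det = 0.
  trace = 7 + 18 = 25, det = 7·18 - (6)² = 90.
Step 2 — discriminant:
  Δ = trace² - 4·det = 625 - 360 = 265.
Step 3 — eigenvalues:
  λ = (trace ± √Δ)/2 = (25 ± 16.2788)/2,
  λ_1 = 20.6394,  λ_2 = 4.3606.

Step 4 — unit eigenvector for λ_1: solve (Sigma - λ_1 I)v = 0. First row:
  (7 - 20.6394)·v_x + (6)·v_y = 0, i.e. (-13.6394)·v_x + (6)·v_y = 0,
  so v ∝ (b, λ_1 - a) = (6, 13.6394) = u.
  ||u|| = √((6)² + (13.6394)²) = √(222.0335) ≈ 14.9008,
  v_1 = u/||u|| ≈ (0.4027, 0.9153) (||v_1|| = 1).

λ_1 = 20.6394,  λ_2 = 4.3606;  v_1 ≈ (0.4027, 0.9153)


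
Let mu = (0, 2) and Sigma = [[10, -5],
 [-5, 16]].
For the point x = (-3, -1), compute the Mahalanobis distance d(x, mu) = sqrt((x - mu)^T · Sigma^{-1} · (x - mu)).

Step 1 — centre the observation: (x - mu) = (-3, -3).

Step 2 — invert Sigma. det(Sigma) = 10·16 - (-5)² = 135.
  Sigma^{-1} = (1/det) · [[d, -b], [-b, a]] = [[0.1185, 0.037],
 [0.037, 0.0741]].

Step 3 — form the quadratic (x - mu)^T · Sigma^{-1} · (x - mu):
  Sigma^{-1} · (x - mu) = (-0.4667, -0.3333).
  (x - mu)^T · [Sigma^{-1} · (x - mu)] = (-3)·(-0.4667) + (-3)·(-0.3333) = 2.4.

Step 4 — take square root: d = √(2.4) ≈ 1.5492.

d(x, mu) = √(2.4) ≈ 1.5492


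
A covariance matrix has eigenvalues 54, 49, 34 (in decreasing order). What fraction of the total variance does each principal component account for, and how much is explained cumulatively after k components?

Step 1 — total variance = trace(Sigma) = Σ λ_i = 54 + 49 + 34 = 137.

Step 2 — fraction explained by component i = λ_i / Σ λ:
  PC1: 54/137 = 0.3942
  PC2: 49/137 = 0.3577
  PC3: 34/137 = 0.2482

Step 3 — cumulative fraction after k components = (λ_1 + ... + λ_k) / Σ λ:
  k = 1: 54/137 = 0.3942
  k = 2: (54 + 49)/137 = 103/137 = 0.7518
  k = 3: (54 + 49 + 34)/137 = 137/137 = 1

Summary (fraction, with percent):

explained: PC1 0.3942 (39.42%), PC2 0.3577 (35.77%), PC3 0.2482 (24.82%);  cumulative: 0.3942, 0.7518, 1


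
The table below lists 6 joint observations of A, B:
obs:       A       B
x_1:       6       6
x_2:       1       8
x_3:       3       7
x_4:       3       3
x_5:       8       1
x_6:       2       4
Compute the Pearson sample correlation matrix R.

Step 1 — column means:
  mean(A) = (6 + 1 + 3 + 3 + 8 + 2) / 6 = 23/6 = 3.8333
  mean(B) = (6 + 8 + 7 + 3 + 1 + 4) / 6 = 29/6 = 4.8333

Step 2 — sample variances and covariances s[i,j] = (1/(n-1)) · Σ_k (x_{k,i} - mean_i) · (x_{k,j} - mean_j), with n-1 = 5:
  s[A,A] = ((2.1667)·(2.1667) + (-2.8333)·(-2.8333) + (-0.8333)·(-0.8333) + (-0.8333)·(-0.8333) + (4.1667)·(4.1667) + (-1.8333)·(-1.8333)) / 5 = 34.8333/5 = 6.9667
  s[A,B] = ((2.1667)·(1.1667) + (-2.8333)·(3.1667) + (-0.8333)·(2.1667) + (-0.8333)·(-1.8333) + (4.1667)·(-3.8333) + (-1.8333)·(-0.8333)) / 5 = -21.1667/5 = -4.2333
  s[B,B] = ((1.1667)·(1.1667) + (3.1667)·(3.1667) + (2.1667)·(2.1667) + (-1.8333)·(-1.8333) + (-3.8333)·(-3.8333) + (-0.8333)·(-0.8333)) / 5 = 34.8333/5 = 6.9667
  Sample standard deviations s_i = √(s[i,i]):
  s(A) = √(6.9667) = 2.6394
  s(B) = √(6.9667) = 2.6394

Step 3 — r_{ij} = s_{ij} / (s_i · s_j):
  r[A,A] = 1 (diagonal).
  r[A,B] = -4.2333 / (2.6394 · 2.6394) = -4.2333 / 6.9667 = -0.6077
  r[B,B] = 1 (diagonal).

R is symmetric with unit diagonal. Assembling:

R = [[1, -0.6077],
 [-0.6077, 1]]


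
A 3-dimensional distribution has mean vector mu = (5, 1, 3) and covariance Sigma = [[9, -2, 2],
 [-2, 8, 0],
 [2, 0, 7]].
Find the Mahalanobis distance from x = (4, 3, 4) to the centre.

Step 1 — centre the observation: (x - mu) = (-1, 2, 1).

Step 2 — invert Sigma (cofactor / det for 3×3, or solve directly):
  Sigma^{-1} = [[0.1261, 0.0315, -0.036],
 [0.0315, 0.1329, -0.009],
 [-0.036, -0.009, 0.1532]].

Step 3 — form the quadratic (x - mu)^T · Sigma^{-1} · (x - mu):
  Sigma^{-1} · (x - mu) = (-0.0991, 0.2252, 0.1712).
  (x - mu)^T · [Sigma^{-1} · (x - mu)] = (-1)·(-0.0991) + (2)·(0.2252) + (1)·(0.1712) = 0.7207.

Step 4 — take square root: d = √(0.7207) ≈ 0.849.

d(x, mu) = √(0.7207) ≈ 0.849


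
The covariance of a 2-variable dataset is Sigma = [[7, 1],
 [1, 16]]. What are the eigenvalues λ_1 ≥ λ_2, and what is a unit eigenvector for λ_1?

Step 1 — characteristic polynomial of 2×2 Sigma:
  det(Sigma - λI) = λ² - trace · λ + det = 0.
  trace = 7 + 16 = 23, det = 7·16 - (1)² = 111.
Step 2 — discriminant:
  Δ = trace² - 4·det = 529 - 444 = 85.
Step 3 — eigenvalues:
  λ = (trace ± √Δ)/2 = (23 ± 9.2195)/2,
  λ_1 = 16.1098,  λ_2 = 6.8902.

Step 4 — unit eigenvector for λ_1: solve (Sigma - λ_1 I)v = 0. First row:
  (7 - 16.1098)·v_x + (1)·v_y = 0, i.e. (-9.1098)·v_x + (1)·v_y = 0,
  so v ∝ (b, λ_1 - a) = (1, 9.1098) = u.
  ||u|| = √((1)² + (9.1098)²) = √(83.988) ≈ 9.1645,
  v_1 = u/||u|| ≈ (0.1091, 0.994) (||v_1|| = 1).

λ_1 = 16.1098,  λ_2 = 6.8902;  v_1 ≈ (0.1091, 0.994)


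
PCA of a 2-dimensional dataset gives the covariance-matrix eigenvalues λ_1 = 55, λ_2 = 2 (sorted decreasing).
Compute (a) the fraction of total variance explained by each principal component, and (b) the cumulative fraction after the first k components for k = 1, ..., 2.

Step 1 — total variance = trace(Sigma) = Σ λ_i = 55 + 2 = 57.

Step 2 — fraction explained by component i = λ_i / Σ λ:
  PC1: 55/57 = 0.9649
  PC2: 2/57 = 0.0351

Step 3 — cumulative fraction after k components = (λ_1 + ... + λ_k) / Σ λ:
  k = 1: 55/57 = 0.9649
  k = 2: (55 + 2)/57 = 57/57 = 1

Summary (fraction, with percent):

explained: PC1 0.9649 (96.49%), PC2 0.0351 (3.51%);  cumulative: 0.9649, 1


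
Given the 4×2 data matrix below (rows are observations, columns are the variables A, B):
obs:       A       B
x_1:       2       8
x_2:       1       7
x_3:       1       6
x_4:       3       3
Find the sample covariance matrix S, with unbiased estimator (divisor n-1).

Step 1 — column means:
  mean(A) = (2 + 1 + 1 + 3) / 4 = 7/4 = 1.75
  mean(B) = (8 + 7 + 6 + 3) / 4 = 24/4 = 6

Step 2 — sample covariance S[i,j] = (1/(n-1)) · Σ_k (x_{k,i} - mean_i) · (x_{k,j} - mean_j), with n-1 = 3.
  S[A,A] = ((0.25)·(0.25) + (-0.75)·(-0.75) + (-0.75)·(-0.75) + (1.25)·(1.25)) / 3 = 2.75/3 = 0.9167
  S[A,B] = ((0.25)·(2) + (-0.75)·(1) + (-0.75)·(0) + (1.25)·(-3)) / 3 = -4/3 = -1.3333
  S[B,B] = ((2)·(2) + (1)·(1) + (0)·(0) + (-3)·(-3)) / 3 = 14/3 = 4.6667

S is symmetric (S[j,i] = S[i,j]). Assembling:

S = [[0.9167, -1.3333],
 [-1.3333, 4.6667]]


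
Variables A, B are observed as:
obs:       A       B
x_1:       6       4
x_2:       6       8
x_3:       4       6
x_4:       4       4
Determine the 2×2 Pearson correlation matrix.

Step 1 — column means:
  mean(A) = (6 + 6 + 4 + 4) / 4 = 20/4 = 5
  mean(B) = (4 + 8 + 6 + 4) / 4 = 22/4 = 5.5

Step 2 — sample variances and covariances s[i,j] = (1/(n-1)) · Σ_k (x_{k,i} - mean_i) · (x_{k,j} - mean_j), with n-1 = 3:
  s[A,A] = ((1)·(1) + (1)·(1) + (-1)·(-1) + (-1)·(-1)) / 3 = 4/3 = 1.3333
  s[A,B] = ((1)·(-1.5) + (1)·(2.5) + (-1)·(0.5) + (-1)·(-1.5)) / 3 = 2/3 = 0.6667
  s[B,B] = ((-1.5)·(-1.5) + (2.5)·(2.5) + (0.5)·(0.5) + (-1.5)·(-1.5)) / 3 = 11/3 = 3.6667
  Sample standard deviations s_i = √(s[i,i]):
  s(A) = √(1.3333) = 1.1547
  s(B) = √(3.6667) = 1.9149

Step 3 — r_{ij} = s_{ij} / (s_i · s_j):
  r[A,A] = 1 (diagonal).
  r[A,B] = 0.6667 / (1.1547 · 1.9149) = 0.6667 / 2.2111 = 0.3015
  r[B,B] = 1 (diagonal).

R is symmetric with unit diagonal. Assembling:

R = [[1, 0.3015],
 [0.3015, 1]]


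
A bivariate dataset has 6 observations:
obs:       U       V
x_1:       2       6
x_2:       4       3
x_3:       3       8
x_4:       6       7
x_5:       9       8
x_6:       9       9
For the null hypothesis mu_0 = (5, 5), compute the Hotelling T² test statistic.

Step 1 — sample mean vector:
  mean(U) = (2 + 4 + 3 + 6 + 9 + 9) / 6 = 33/6 = 5.5
  mean(V) = (6 + 3 + 8 + 7 + 8 + 9) / 6 = 41/6 = 6.8333
  x̄ = (5.5, 6.8333),  deviation x̄ - mu_0 = (5.5, 6.8333) - (5, 5) = (0.5, 1.8333).

Step 2 — sample covariance matrix, S[i,j] = (1/(n-1)) · Σ_k (x_{k,i} - mean_i) · (x_{k,j} - mean_j), divisor n-1 = 5:
  S[U,U] = ((-3.5)·(-3.5) + (-1.5)·(-1.5) + (-2.5)·(-2.5) + (0.5)·(0.5) + (3.5)·(3.5) + (3.5)·(3.5)) / 5 = 45.5/5 = 9.1
  S[U,V] = ((-3.5)·(-0.8333) + (-1.5)·(-3.8333) + (-2.5)·(1.1667) + (0.5)·(0.1667) + (3.5)·(1.1667) + (3.5)·(2.1667)) / 5 = 17.5/5 = 3.5
  S[V,V] = ((-0.8333)·(-0.8333) + (-3.8333)·(-3.8333) + (1.1667)·(1.1667) + (0.1667)·(0.1667) + (1.1667)·(1.1667) + (2.1667)·(2.1667)) / 5 = 22.8333/5 = 4.5667
  S = [[9.1, 3.5],
 [3.5, 4.5667]].

Step 3 — invert S. det(S) = 9.1·4.5667 - (3.5)² = 29.3067.
  S^{-1} = (1/det) · [[d, -b], [-b, a]] = [[0.1558, -0.1194],
 [-0.1194, 0.3105]].

Step 4 — quadratic form (x̄ - mu_0)^T · S^{-1} · (x̄ - mu_0):
  S^{-1} · (x̄ - mu_0) = (-0.141, 0.5096),
  (x̄ - mu_0)^T · [...] = (0.5)·(-0.141) + (1.8333)·(0.5096) = 0.8637.

Step 5 — scale by n: T² = 6 · 0.8637 = 5.182.

T² ≈ 5.182


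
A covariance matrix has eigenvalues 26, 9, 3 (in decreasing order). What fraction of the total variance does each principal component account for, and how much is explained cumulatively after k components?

Step 1 — total variance = trace(Sigma) = Σ λ_i = 26 + 9 + 3 = 38.

Step 2 — fraction explained by component i = λ_i / Σ λ:
  PC1: 26/38 = 0.6842
  PC2: 9/38 = 0.2368
  PC3: 3/38 = 0.0789

Step 3 — cumulative fraction after k components = (λ_1 + ... + λ_k) / Σ λ:
  k = 1: 26/38 = 0.6842
  k = 2: (26 + 9)/38 = 35/38 = 0.9211
  k = 3: (26 + 9 + 3)/38 = 38/38 = 1

Summary (fraction, with percent):

explained: PC1 0.6842 (68.42%), PC2 0.2368 (23.68%), PC3 0.0789 (7.89%);  cumulative: 0.6842, 0.9211, 1


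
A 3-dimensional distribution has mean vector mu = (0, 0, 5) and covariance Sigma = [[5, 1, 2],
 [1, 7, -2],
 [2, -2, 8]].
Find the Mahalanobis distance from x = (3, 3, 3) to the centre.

Step 1 — centre the observation: (x - mu) = (3, 3, -2).

Step 2 — invert Sigma (cofactor / det for 3×3, or solve directly):
  Sigma^{-1} = [[0.2407, -0.0556, -0.0741],
 [-0.0556, 0.1667, 0.0556],
 [-0.0741, 0.0556, 0.1574]].

Step 3 — form the quadratic (x - mu)^T · Sigma^{-1} · (x - mu):
  Sigma^{-1} · (x - mu) = (0.7037, 0.2222, -0.3704).
  (x - mu)^T · [Sigma^{-1} · (x - mu)] = (3)·(0.7037) + (3)·(0.2222) + (-2)·(-0.3704) = 3.5185.

Step 4 — take square root: d = √(3.5185) ≈ 1.8758.

d(x, mu) = √(3.5185) ≈ 1.8758


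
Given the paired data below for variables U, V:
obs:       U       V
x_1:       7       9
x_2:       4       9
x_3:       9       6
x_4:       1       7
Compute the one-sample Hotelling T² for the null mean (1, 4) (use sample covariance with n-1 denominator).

Step 1 — sample mean vector:
  mean(U) = (7 + 4 + 9 + 1) / 4 = 21/4 = 5.25
  mean(V) = (9 + 9 + 6 + 7) / 4 = 31/4 = 7.75
  x̄ = (5.25, 7.75),  deviation x̄ - mu_0 = (5.25, 7.75) - (1, 4) = (4.25, 3.75).

Step 2 — sample covariance matrix, S[i,j] = (1/(n-1)) · Σ_k (x_{k,i} - mean_i) · (x_{k,j} - mean_j), divisor n-1 = 3:
  S[U,U] = ((1.75)·(1.75) + (-1.25)·(-1.25) + (3.75)·(3.75) + (-4.25)·(-4.25)) / 3 = 36.75/3 = 12.25
  S[U,V] = ((1.75)·(1.25) + (-1.25)·(1.25) + (3.75)·(-1.75) + (-4.25)·(-0.75)) / 3 = -2.75/3 = -0.9167
  S[V,V] = ((1.25)·(1.25) + (1.25)·(1.25) + (-1.75)·(-1.75) + (-0.75)·(-0.75)) / 3 = 6.75/3 = 2.25
  S = [[12.25, -0.9167],
 [-0.9167, 2.25]].

Step 3 — invert S. det(S) = 12.25·2.25 - (-0.9167)² = 26.7222.
  S^{-1} = (1/det) · [[d, -b], [-b, a]] = [[0.0842, 0.0343],
 [0.0343, 0.4584]].

Step 4 — quadratic form (x̄ - mu_0)^T · S^{-1} · (x̄ - mu_0):
  S^{-1} · (x̄ - mu_0) = (0.4865, 1.8649),
  (x̄ - mu_0)^T · [...] = (4.25)·(0.4865) + (3.75)·(1.8649) = 9.0608.

Step 5 — scale by n: T² = 4 · 9.0608 = 36.2432.

T² ≈ 36.2432


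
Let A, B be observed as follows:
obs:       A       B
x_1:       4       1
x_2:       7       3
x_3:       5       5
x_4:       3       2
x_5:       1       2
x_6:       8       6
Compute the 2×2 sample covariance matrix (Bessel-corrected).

Step 1 — column means:
  mean(A) = (4 + 7 + 5 + 3 + 1 + 8) / 6 = 28/6 = 4.6667
  mean(B) = (1 + 3 + 5 + 2 + 2 + 6) / 6 = 19/6 = 3.1667

Step 2 — sample covariance S[i,j] = (1/(n-1)) · Σ_k (x_{k,i} - mean_i) · (x_{k,j} - mean_j), with n-1 = 5.
  S[A,A] = ((-0.6667)·(-0.6667) + (2.3333)·(2.3333) + (0.3333)·(0.3333) + (-1.6667)·(-1.6667) + (-3.6667)·(-3.6667) + (3.3333)·(3.3333)) / 5 = 33.3333/5 = 6.6667
  S[A,B] = ((-0.6667)·(-2.1667) + (2.3333)·(-0.1667) + (0.3333)·(1.8333) + (-1.6667)·(-1.1667) + (-3.6667)·(-1.1667) + (3.3333)·(2.8333)) / 5 = 17.3333/5 = 3.4667
  S[B,B] = ((-2.1667)·(-2.1667) + (-0.1667)·(-0.1667) + (1.8333)·(1.8333) + (-1.1667)·(-1.1667) + (-1.1667)·(-1.1667) + (2.8333)·(2.8333)) / 5 = 18.8333/5 = 3.7667

S is symmetric (S[j,i] = S[i,j]). Assembling:

S = [[6.6667, 3.4667],
 [3.4667, 3.7667]]
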